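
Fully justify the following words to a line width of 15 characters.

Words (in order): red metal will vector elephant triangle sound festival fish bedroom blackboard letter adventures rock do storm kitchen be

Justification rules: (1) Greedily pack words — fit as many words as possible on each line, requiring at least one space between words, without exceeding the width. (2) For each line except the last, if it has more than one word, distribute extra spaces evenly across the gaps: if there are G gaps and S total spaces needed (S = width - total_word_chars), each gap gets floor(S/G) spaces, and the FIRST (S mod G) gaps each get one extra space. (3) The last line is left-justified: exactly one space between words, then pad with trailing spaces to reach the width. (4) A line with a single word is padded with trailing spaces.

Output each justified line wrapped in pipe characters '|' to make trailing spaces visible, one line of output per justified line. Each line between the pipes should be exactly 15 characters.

Answer: |red  metal will|
|vector elephant|
|triangle  sound|
|festival   fish|
|bedroom        |
|blackboard     |
|letter         |
|adventures rock|
|do        storm|
|kitchen be     |

Derivation:
Line 1: ['red', 'metal', 'will'] (min_width=14, slack=1)
Line 2: ['vector', 'elephant'] (min_width=15, slack=0)
Line 3: ['triangle', 'sound'] (min_width=14, slack=1)
Line 4: ['festival', 'fish'] (min_width=13, slack=2)
Line 5: ['bedroom'] (min_width=7, slack=8)
Line 6: ['blackboard'] (min_width=10, slack=5)
Line 7: ['letter'] (min_width=6, slack=9)
Line 8: ['adventures', 'rock'] (min_width=15, slack=0)
Line 9: ['do', 'storm'] (min_width=8, slack=7)
Line 10: ['kitchen', 'be'] (min_width=10, slack=5)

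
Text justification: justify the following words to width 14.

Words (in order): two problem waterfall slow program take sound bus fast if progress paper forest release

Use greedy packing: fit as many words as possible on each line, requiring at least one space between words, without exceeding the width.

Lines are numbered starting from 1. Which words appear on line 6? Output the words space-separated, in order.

Answer: paper forest

Derivation:
Line 1: ['two', 'problem'] (min_width=11, slack=3)
Line 2: ['waterfall', 'slow'] (min_width=14, slack=0)
Line 3: ['program', 'take'] (min_width=12, slack=2)
Line 4: ['sound', 'bus', 'fast'] (min_width=14, slack=0)
Line 5: ['if', 'progress'] (min_width=11, slack=3)
Line 6: ['paper', 'forest'] (min_width=12, slack=2)
Line 7: ['release'] (min_width=7, slack=7)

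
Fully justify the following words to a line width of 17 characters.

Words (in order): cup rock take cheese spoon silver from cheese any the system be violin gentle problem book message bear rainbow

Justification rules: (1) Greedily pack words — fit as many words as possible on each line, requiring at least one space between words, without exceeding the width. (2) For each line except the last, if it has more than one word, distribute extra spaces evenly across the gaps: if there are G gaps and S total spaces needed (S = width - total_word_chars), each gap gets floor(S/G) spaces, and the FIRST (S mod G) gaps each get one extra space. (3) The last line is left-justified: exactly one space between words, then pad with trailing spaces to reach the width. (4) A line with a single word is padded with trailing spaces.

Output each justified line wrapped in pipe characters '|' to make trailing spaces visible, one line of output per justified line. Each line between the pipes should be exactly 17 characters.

Answer: |cup   rock   take|
|cheese      spoon|
|silver       from|
|cheese   any  the|
|system  be violin|
|gentle    problem|
|book message bear|
|rainbow          |

Derivation:
Line 1: ['cup', 'rock', 'take'] (min_width=13, slack=4)
Line 2: ['cheese', 'spoon'] (min_width=12, slack=5)
Line 3: ['silver', 'from'] (min_width=11, slack=6)
Line 4: ['cheese', 'any', 'the'] (min_width=14, slack=3)
Line 5: ['system', 'be', 'violin'] (min_width=16, slack=1)
Line 6: ['gentle', 'problem'] (min_width=14, slack=3)
Line 7: ['book', 'message', 'bear'] (min_width=17, slack=0)
Line 8: ['rainbow'] (min_width=7, slack=10)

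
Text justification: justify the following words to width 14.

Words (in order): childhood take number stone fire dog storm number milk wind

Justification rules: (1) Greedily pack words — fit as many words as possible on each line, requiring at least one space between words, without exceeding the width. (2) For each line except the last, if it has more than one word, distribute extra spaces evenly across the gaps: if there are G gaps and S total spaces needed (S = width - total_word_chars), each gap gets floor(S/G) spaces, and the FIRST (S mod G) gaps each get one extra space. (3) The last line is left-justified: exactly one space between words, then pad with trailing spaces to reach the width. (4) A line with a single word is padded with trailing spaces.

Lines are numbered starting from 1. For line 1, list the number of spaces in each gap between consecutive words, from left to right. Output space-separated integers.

Line 1: ['childhood', 'take'] (min_width=14, slack=0)
Line 2: ['number', 'stone'] (min_width=12, slack=2)
Line 3: ['fire', 'dog', 'storm'] (min_width=14, slack=0)
Line 4: ['number', 'milk'] (min_width=11, slack=3)
Line 5: ['wind'] (min_width=4, slack=10)

Answer: 1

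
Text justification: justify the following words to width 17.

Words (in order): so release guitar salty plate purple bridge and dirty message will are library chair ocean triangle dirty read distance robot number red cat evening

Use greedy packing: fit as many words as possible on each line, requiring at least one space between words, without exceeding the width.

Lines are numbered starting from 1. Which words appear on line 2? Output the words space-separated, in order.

Line 1: ['so', 'release', 'guitar'] (min_width=17, slack=0)
Line 2: ['salty', 'plate'] (min_width=11, slack=6)
Line 3: ['purple', 'bridge', 'and'] (min_width=17, slack=0)
Line 4: ['dirty', 'message'] (min_width=13, slack=4)
Line 5: ['will', 'are', 'library'] (min_width=16, slack=1)
Line 6: ['chair', 'ocean'] (min_width=11, slack=6)
Line 7: ['triangle', 'dirty'] (min_width=14, slack=3)
Line 8: ['read', 'distance'] (min_width=13, slack=4)
Line 9: ['robot', 'number', 'red'] (min_width=16, slack=1)
Line 10: ['cat', 'evening'] (min_width=11, slack=6)

Answer: salty plate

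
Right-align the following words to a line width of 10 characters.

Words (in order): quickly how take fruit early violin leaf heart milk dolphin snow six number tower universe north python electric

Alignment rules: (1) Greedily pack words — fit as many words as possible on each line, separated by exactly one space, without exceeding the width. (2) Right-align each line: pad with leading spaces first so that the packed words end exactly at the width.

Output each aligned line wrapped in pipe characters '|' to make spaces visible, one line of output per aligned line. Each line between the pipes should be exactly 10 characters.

Answer: |   quickly|
|  how take|
|     fruit|
|     early|
|    violin|
|leaf heart|
|      milk|
|   dolphin|
|  snow six|
|    number|
|     tower|
|  universe|
|     north|
|    python|
|  electric|

Derivation:
Line 1: ['quickly'] (min_width=7, slack=3)
Line 2: ['how', 'take'] (min_width=8, slack=2)
Line 3: ['fruit'] (min_width=5, slack=5)
Line 4: ['early'] (min_width=5, slack=5)
Line 5: ['violin'] (min_width=6, slack=4)
Line 6: ['leaf', 'heart'] (min_width=10, slack=0)
Line 7: ['milk'] (min_width=4, slack=6)
Line 8: ['dolphin'] (min_width=7, slack=3)
Line 9: ['snow', 'six'] (min_width=8, slack=2)
Line 10: ['number'] (min_width=6, slack=4)
Line 11: ['tower'] (min_width=5, slack=5)
Line 12: ['universe'] (min_width=8, slack=2)
Line 13: ['north'] (min_width=5, slack=5)
Line 14: ['python'] (min_width=6, slack=4)
Line 15: ['electric'] (min_width=8, slack=2)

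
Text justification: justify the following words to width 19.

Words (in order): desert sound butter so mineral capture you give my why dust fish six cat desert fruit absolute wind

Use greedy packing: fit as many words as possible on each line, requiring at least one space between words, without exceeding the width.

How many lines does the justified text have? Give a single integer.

Line 1: ['desert', 'sound', 'butter'] (min_width=19, slack=0)
Line 2: ['so', 'mineral', 'capture'] (min_width=18, slack=1)
Line 3: ['you', 'give', 'my', 'why'] (min_width=15, slack=4)
Line 4: ['dust', 'fish', 'six', 'cat'] (min_width=17, slack=2)
Line 5: ['desert', 'fruit'] (min_width=12, slack=7)
Line 6: ['absolute', 'wind'] (min_width=13, slack=6)
Total lines: 6

Answer: 6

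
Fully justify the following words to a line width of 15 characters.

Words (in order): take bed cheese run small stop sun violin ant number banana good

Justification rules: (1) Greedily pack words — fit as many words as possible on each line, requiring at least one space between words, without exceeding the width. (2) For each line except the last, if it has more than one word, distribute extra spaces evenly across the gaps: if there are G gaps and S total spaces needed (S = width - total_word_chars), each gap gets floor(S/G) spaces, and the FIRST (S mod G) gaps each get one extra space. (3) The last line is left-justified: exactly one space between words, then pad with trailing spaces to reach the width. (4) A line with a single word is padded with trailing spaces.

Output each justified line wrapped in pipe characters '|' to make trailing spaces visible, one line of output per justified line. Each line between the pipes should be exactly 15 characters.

Line 1: ['take', 'bed', 'cheese'] (min_width=15, slack=0)
Line 2: ['run', 'small', 'stop'] (min_width=14, slack=1)
Line 3: ['sun', 'violin', 'ant'] (min_width=14, slack=1)
Line 4: ['number', 'banana'] (min_width=13, slack=2)
Line 5: ['good'] (min_width=4, slack=11)

Answer: |take bed cheese|
|run  small stop|
|sun  violin ant|
|number   banana|
|good           |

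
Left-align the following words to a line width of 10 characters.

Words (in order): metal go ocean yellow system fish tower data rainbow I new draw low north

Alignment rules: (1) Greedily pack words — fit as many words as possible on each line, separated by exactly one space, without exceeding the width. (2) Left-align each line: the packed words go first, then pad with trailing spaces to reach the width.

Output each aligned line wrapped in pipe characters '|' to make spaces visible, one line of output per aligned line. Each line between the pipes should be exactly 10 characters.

Line 1: ['metal', 'go'] (min_width=8, slack=2)
Line 2: ['ocean'] (min_width=5, slack=5)
Line 3: ['yellow'] (min_width=6, slack=4)
Line 4: ['system'] (min_width=6, slack=4)
Line 5: ['fish', 'tower'] (min_width=10, slack=0)
Line 6: ['data'] (min_width=4, slack=6)
Line 7: ['rainbow', 'I'] (min_width=9, slack=1)
Line 8: ['new', 'draw'] (min_width=8, slack=2)
Line 9: ['low', 'north'] (min_width=9, slack=1)

Answer: |metal go  |
|ocean     |
|yellow    |
|system    |
|fish tower|
|data      |
|rainbow I |
|new draw  |
|low north |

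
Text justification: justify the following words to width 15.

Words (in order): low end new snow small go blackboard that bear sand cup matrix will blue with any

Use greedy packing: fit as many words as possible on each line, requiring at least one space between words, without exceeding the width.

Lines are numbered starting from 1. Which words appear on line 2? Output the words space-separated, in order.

Answer: snow small go

Derivation:
Line 1: ['low', 'end', 'new'] (min_width=11, slack=4)
Line 2: ['snow', 'small', 'go'] (min_width=13, slack=2)
Line 3: ['blackboard', 'that'] (min_width=15, slack=0)
Line 4: ['bear', 'sand', 'cup'] (min_width=13, slack=2)
Line 5: ['matrix', 'will'] (min_width=11, slack=4)
Line 6: ['blue', 'with', 'any'] (min_width=13, slack=2)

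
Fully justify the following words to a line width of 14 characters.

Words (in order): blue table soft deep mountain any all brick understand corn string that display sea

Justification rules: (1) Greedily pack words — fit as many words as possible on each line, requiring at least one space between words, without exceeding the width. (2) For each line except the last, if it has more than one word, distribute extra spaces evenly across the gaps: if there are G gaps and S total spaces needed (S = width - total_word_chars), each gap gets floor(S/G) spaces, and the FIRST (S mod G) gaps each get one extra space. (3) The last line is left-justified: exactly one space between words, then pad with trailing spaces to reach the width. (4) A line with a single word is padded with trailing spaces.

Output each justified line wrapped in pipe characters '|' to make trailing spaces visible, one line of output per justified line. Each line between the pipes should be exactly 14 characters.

Line 1: ['blue', 'table'] (min_width=10, slack=4)
Line 2: ['soft', 'deep'] (min_width=9, slack=5)
Line 3: ['mountain', 'any'] (min_width=12, slack=2)
Line 4: ['all', 'brick'] (min_width=9, slack=5)
Line 5: ['understand'] (min_width=10, slack=4)
Line 6: ['corn', 'string'] (min_width=11, slack=3)
Line 7: ['that', 'display'] (min_width=12, slack=2)
Line 8: ['sea'] (min_width=3, slack=11)

Answer: |blue     table|
|soft      deep|
|mountain   any|
|all      brick|
|understand    |
|corn    string|
|that   display|
|sea           |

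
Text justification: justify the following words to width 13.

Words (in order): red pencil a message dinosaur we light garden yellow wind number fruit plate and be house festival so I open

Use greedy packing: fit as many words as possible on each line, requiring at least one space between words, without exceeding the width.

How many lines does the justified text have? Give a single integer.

Answer: 10

Derivation:
Line 1: ['red', 'pencil', 'a'] (min_width=12, slack=1)
Line 2: ['message'] (min_width=7, slack=6)
Line 3: ['dinosaur', 'we'] (min_width=11, slack=2)
Line 4: ['light', 'garden'] (min_width=12, slack=1)
Line 5: ['yellow', 'wind'] (min_width=11, slack=2)
Line 6: ['number', 'fruit'] (min_width=12, slack=1)
Line 7: ['plate', 'and', 'be'] (min_width=12, slack=1)
Line 8: ['house'] (min_width=5, slack=8)
Line 9: ['festival', 'so', 'I'] (min_width=13, slack=0)
Line 10: ['open'] (min_width=4, slack=9)
Total lines: 10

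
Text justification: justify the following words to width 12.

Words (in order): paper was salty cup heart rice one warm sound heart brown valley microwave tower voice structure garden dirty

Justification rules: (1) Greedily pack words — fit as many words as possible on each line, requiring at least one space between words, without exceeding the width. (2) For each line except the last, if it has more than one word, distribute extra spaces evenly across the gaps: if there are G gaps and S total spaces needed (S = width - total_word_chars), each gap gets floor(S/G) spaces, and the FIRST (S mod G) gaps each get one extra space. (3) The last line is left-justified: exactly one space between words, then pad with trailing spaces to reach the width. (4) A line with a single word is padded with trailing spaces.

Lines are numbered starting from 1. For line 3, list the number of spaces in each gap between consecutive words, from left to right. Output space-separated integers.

Answer: 3

Derivation:
Line 1: ['paper', 'was'] (min_width=9, slack=3)
Line 2: ['salty', 'cup'] (min_width=9, slack=3)
Line 3: ['heart', 'rice'] (min_width=10, slack=2)
Line 4: ['one', 'warm'] (min_width=8, slack=4)
Line 5: ['sound', 'heart'] (min_width=11, slack=1)
Line 6: ['brown', 'valley'] (min_width=12, slack=0)
Line 7: ['microwave'] (min_width=9, slack=3)
Line 8: ['tower', 'voice'] (min_width=11, slack=1)
Line 9: ['structure'] (min_width=9, slack=3)
Line 10: ['garden', 'dirty'] (min_width=12, slack=0)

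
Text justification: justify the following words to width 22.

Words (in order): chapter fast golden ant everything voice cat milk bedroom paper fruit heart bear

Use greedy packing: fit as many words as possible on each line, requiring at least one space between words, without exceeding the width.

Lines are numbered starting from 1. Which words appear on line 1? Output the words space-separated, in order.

Line 1: ['chapter', 'fast', 'golden'] (min_width=19, slack=3)
Line 2: ['ant', 'everything', 'voice'] (min_width=20, slack=2)
Line 3: ['cat', 'milk', 'bedroom', 'paper'] (min_width=22, slack=0)
Line 4: ['fruit', 'heart', 'bear'] (min_width=16, slack=6)

Answer: chapter fast golden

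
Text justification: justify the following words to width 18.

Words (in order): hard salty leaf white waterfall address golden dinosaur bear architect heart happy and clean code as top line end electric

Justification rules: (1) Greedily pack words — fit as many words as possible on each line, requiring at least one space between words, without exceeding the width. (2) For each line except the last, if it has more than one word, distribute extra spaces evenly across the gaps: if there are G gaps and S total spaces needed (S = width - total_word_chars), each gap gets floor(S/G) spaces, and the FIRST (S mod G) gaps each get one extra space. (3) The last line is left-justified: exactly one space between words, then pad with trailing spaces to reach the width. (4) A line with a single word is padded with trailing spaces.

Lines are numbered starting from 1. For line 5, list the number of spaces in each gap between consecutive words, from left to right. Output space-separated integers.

Answer: 4

Derivation:
Line 1: ['hard', 'salty', 'leaf'] (min_width=15, slack=3)
Line 2: ['white', 'waterfall'] (min_width=15, slack=3)
Line 3: ['address', 'golden'] (min_width=14, slack=4)
Line 4: ['dinosaur', 'bear'] (min_width=13, slack=5)
Line 5: ['architect', 'heart'] (min_width=15, slack=3)
Line 6: ['happy', 'and', 'clean'] (min_width=15, slack=3)
Line 7: ['code', 'as', 'top', 'line'] (min_width=16, slack=2)
Line 8: ['end', 'electric'] (min_width=12, slack=6)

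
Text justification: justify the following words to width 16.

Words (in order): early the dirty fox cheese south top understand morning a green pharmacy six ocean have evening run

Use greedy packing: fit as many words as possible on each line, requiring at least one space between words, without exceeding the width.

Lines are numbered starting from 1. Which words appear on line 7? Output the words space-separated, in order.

Line 1: ['early', 'the', 'dirty'] (min_width=15, slack=1)
Line 2: ['fox', 'cheese', 'south'] (min_width=16, slack=0)
Line 3: ['top', 'understand'] (min_width=14, slack=2)
Line 4: ['morning', 'a', 'green'] (min_width=15, slack=1)
Line 5: ['pharmacy', 'six'] (min_width=12, slack=4)
Line 6: ['ocean', 'have'] (min_width=10, slack=6)
Line 7: ['evening', 'run'] (min_width=11, slack=5)

Answer: evening run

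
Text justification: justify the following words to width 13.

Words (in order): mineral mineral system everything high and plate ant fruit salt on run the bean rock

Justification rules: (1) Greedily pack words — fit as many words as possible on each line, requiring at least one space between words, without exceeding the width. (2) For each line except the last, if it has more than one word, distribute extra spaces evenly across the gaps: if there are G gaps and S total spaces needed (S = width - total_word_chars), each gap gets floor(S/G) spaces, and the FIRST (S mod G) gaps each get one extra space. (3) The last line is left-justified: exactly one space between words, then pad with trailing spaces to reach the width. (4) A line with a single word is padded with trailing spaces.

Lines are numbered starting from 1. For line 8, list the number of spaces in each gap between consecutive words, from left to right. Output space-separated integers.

Line 1: ['mineral'] (min_width=7, slack=6)
Line 2: ['mineral'] (min_width=7, slack=6)
Line 3: ['system'] (min_width=6, slack=7)
Line 4: ['everything'] (min_width=10, slack=3)
Line 5: ['high', 'and'] (min_width=8, slack=5)
Line 6: ['plate', 'ant'] (min_width=9, slack=4)
Line 7: ['fruit', 'salt', 'on'] (min_width=13, slack=0)
Line 8: ['run', 'the', 'bean'] (min_width=12, slack=1)
Line 9: ['rock'] (min_width=4, slack=9)

Answer: 2 1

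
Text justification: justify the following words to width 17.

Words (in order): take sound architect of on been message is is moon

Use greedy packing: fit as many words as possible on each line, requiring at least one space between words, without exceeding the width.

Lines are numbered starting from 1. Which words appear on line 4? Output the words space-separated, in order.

Line 1: ['take', 'sound'] (min_width=10, slack=7)
Line 2: ['architect', 'of', 'on'] (min_width=15, slack=2)
Line 3: ['been', 'message', 'is'] (min_width=15, slack=2)
Line 4: ['is', 'moon'] (min_width=7, slack=10)

Answer: is moon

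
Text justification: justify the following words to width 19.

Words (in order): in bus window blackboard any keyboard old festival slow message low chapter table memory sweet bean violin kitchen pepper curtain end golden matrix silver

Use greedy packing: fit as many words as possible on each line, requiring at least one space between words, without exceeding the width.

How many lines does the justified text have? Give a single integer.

Line 1: ['in', 'bus', 'window'] (min_width=13, slack=6)
Line 2: ['blackboard', 'any'] (min_width=14, slack=5)
Line 3: ['keyboard', 'old'] (min_width=12, slack=7)
Line 4: ['festival', 'slow'] (min_width=13, slack=6)
Line 5: ['message', 'low', 'chapter'] (min_width=19, slack=0)
Line 6: ['table', 'memory', 'sweet'] (min_width=18, slack=1)
Line 7: ['bean', 'violin', 'kitchen'] (min_width=19, slack=0)
Line 8: ['pepper', 'curtain', 'end'] (min_width=18, slack=1)
Line 9: ['golden', 'matrix'] (min_width=13, slack=6)
Line 10: ['silver'] (min_width=6, slack=13)
Total lines: 10

Answer: 10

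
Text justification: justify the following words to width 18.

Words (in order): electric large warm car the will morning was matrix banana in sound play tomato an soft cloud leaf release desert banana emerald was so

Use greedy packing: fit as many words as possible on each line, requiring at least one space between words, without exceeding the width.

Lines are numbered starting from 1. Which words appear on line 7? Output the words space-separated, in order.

Answer: release desert

Derivation:
Line 1: ['electric', 'large'] (min_width=14, slack=4)
Line 2: ['warm', 'car', 'the', 'will'] (min_width=17, slack=1)
Line 3: ['morning', 'was', 'matrix'] (min_width=18, slack=0)
Line 4: ['banana', 'in', 'sound'] (min_width=15, slack=3)
Line 5: ['play', 'tomato', 'an'] (min_width=14, slack=4)
Line 6: ['soft', 'cloud', 'leaf'] (min_width=15, slack=3)
Line 7: ['release', 'desert'] (min_width=14, slack=4)
Line 8: ['banana', 'emerald', 'was'] (min_width=18, slack=0)
Line 9: ['so'] (min_width=2, slack=16)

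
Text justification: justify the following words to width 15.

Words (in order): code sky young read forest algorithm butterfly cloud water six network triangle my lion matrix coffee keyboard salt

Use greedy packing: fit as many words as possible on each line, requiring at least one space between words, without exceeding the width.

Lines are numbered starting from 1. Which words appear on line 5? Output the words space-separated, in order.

Line 1: ['code', 'sky', 'young'] (min_width=14, slack=1)
Line 2: ['read', 'forest'] (min_width=11, slack=4)
Line 3: ['algorithm'] (min_width=9, slack=6)
Line 4: ['butterfly', 'cloud'] (min_width=15, slack=0)
Line 5: ['water', 'six'] (min_width=9, slack=6)
Line 6: ['network'] (min_width=7, slack=8)
Line 7: ['triangle', 'my'] (min_width=11, slack=4)
Line 8: ['lion', 'matrix'] (min_width=11, slack=4)
Line 9: ['coffee', 'keyboard'] (min_width=15, slack=0)
Line 10: ['salt'] (min_width=4, slack=11)

Answer: water six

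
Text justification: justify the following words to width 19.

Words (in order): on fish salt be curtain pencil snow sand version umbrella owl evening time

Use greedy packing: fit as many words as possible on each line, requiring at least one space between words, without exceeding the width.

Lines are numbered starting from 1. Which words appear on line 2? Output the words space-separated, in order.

Answer: curtain pencil snow

Derivation:
Line 1: ['on', 'fish', 'salt', 'be'] (min_width=15, slack=4)
Line 2: ['curtain', 'pencil', 'snow'] (min_width=19, slack=0)
Line 3: ['sand', 'version'] (min_width=12, slack=7)
Line 4: ['umbrella', 'owl'] (min_width=12, slack=7)
Line 5: ['evening', 'time'] (min_width=12, slack=7)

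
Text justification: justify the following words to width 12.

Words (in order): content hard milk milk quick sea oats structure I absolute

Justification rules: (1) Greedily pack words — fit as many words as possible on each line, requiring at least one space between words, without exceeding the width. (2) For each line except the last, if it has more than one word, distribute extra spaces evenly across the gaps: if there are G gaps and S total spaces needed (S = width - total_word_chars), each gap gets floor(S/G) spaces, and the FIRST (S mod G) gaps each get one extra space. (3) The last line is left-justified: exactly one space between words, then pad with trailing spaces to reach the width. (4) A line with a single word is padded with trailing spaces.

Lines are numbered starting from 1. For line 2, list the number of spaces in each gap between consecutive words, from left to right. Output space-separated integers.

Line 1: ['content', 'hard'] (min_width=12, slack=0)
Line 2: ['milk', 'milk'] (min_width=9, slack=3)
Line 3: ['quick', 'sea'] (min_width=9, slack=3)
Line 4: ['oats'] (min_width=4, slack=8)
Line 5: ['structure', 'I'] (min_width=11, slack=1)
Line 6: ['absolute'] (min_width=8, slack=4)

Answer: 4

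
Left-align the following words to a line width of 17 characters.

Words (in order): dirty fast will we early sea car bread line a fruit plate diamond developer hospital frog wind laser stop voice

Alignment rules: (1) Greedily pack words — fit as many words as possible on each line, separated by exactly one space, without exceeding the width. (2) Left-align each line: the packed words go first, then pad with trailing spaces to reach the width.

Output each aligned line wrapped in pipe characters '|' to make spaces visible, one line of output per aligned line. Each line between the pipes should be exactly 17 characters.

Answer: |dirty fast will  |
|we early sea car |
|bread line a     |
|fruit plate      |
|diamond developer|
|hospital frog    |
|wind laser stop  |
|voice            |

Derivation:
Line 1: ['dirty', 'fast', 'will'] (min_width=15, slack=2)
Line 2: ['we', 'early', 'sea', 'car'] (min_width=16, slack=1)
Line 3: ['bread', 'line', 'a'] (min_width=12, slack=5)
Line 4: ['fruit', 'plate'] (min_width=11, slack=6)
Line 5: ['diamond', 'developer'] (min_width=17, slack=0)
Line 6: ['hospital', 'frog'] (min_width=13, slack=4)
Line 7: ['wind', 'laser', 'stop'] (min_width=15, slack=2)
Line 8: ['voice'] (min_width=5, slack=12)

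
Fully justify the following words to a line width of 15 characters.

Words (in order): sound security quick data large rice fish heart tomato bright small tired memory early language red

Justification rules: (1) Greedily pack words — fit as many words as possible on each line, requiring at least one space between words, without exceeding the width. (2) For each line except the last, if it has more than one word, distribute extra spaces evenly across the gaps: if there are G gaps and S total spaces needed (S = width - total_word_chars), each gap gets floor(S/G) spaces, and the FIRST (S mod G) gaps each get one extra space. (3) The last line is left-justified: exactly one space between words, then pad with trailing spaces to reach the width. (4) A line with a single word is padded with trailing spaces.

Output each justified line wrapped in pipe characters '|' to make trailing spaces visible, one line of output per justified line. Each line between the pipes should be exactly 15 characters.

Line 1: ['sound', 'security'] (min_width=14, slack=1)
Line 2: ['quick', 'data'] (min_width=10, slack=5)
Line 3: ['large', 'rice', 'fish'] (min_width=15, slack=0)
Line 4: ['heart', 'tomato'] (min_width=12, slack=3)
Line 5: ['bright', 'small'] (min_width=12, slack=3)
Line 6: ['tired', 'memory'] (min_width=12, slack=3)
Line 7: ['early', 'language'] (min_width=14, slack=1)
Line 8: ['red'] (min_width=3, slack=12)

Answer: |sound  security|
|quick      data|
|large rice fish|
|heart    tomato|
|bright    small|
|tired    memory|
|early  language|
|red            |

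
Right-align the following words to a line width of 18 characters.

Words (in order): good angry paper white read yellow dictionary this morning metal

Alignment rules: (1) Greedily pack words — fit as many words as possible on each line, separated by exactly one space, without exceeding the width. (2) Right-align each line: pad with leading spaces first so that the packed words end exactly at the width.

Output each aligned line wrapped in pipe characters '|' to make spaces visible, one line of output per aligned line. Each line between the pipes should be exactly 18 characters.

Answer: |  good angry paper|
| white read yellow|
|   dictionary this|
|     morning metal|

Derivation:
Line 1: ['good', 'angry', 'paper'] (min_width=16, slack=2)
Line 2: ['white', 'read', 'yellow'] (min_width=17, slack=1)
Line 3: ['dictionary', 'this'] (min_width=15, slack=3)
Line 4: ['morning', 'metal'] (min_width=13, slack=5)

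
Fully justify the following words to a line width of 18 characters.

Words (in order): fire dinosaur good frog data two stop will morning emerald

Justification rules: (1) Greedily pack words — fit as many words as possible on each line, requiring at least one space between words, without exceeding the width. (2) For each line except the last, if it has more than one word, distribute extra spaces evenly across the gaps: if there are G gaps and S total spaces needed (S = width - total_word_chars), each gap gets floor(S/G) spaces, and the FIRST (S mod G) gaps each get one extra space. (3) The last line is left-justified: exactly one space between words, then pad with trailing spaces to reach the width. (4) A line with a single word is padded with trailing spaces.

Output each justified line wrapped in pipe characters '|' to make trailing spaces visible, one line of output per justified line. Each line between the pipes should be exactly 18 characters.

Line 1: ['fire', 'dinosaur', 'good'] (min_width=18, slack=0)
Line 2: ['frog', 'data', 'two', 'stop'] (min_width=18, slack=0)
Line 3: ['will', 'morning'] (min_width=12, slack=6)
Line 4: ['emerald'] (min_width=7, slack=11)

Answer: |fire dinosaur good|
|frog data two stop|
|will       morning|
|emerald           |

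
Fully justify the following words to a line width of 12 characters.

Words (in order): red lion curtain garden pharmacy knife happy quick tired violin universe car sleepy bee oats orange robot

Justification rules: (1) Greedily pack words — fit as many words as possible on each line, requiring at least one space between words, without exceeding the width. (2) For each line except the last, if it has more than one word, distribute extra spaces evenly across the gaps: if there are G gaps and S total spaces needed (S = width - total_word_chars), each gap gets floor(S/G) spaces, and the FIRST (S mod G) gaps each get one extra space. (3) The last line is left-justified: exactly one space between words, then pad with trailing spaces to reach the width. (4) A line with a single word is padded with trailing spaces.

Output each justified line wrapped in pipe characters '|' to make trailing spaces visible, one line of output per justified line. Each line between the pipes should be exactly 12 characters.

Line 1: ['red', 'lion'] (min_width=8, slack=4)
Line 2: ['curtain'] (min_width=7, slack=5)
Line 3: ['garden'] (min_width=6, slack=6)
Line 4: ['pharmacy'] (min_width=8, slack=4)
Line 5: ['knife', 'happy'] (min_width=11, slack=1)
Line 6: ['quick', 'tired'] (min_width=11, slack=1)
Line 7: ['violin'] (min_width=6, slack=6)
Line 8: ['universe', 'car'] (min_width=12, slack=0)
Line 9: ['sleepy', 'bee'] (min_width=10, slack=2)
Line 10: ['oats', 'orange'] (min_width=11, slack=1)
Line 11: ['robot'] (min_width=5, slack=7)

Answer: |red     lion|
|curtain     |
|garden      |
|pharmacy    |
|knife  happy|
|quick  tired|
|violin      |
|universe car|
|sleepy   bee|
|oats  orange|
|robot       |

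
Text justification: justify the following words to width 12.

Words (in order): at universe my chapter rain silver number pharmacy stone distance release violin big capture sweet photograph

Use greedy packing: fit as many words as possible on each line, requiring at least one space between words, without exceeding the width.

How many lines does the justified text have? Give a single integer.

Line 1: ['at', 'universe'] (min_width=11, slack=1)
Line 2: ['my', 'chapter'] (min_width=10, slack=2)
Line 3: ['rain', 'silver'] (min_width=11, slack=1)
Line 4: ['number'] (min_width=6, slack=6)
Line 5: ['pharmacy'] (min_width=8, slack=4)
Line 6: ['stone'] (min_width=5, slack=7)
Line 7: ['distance'] (min_width=8, slack=4)
Line 8: ['release'] (min_width=7, slack=5)
Line 9: ['violin', 'big'] (min_width=10, slack=2)
Line 10: ['capture'] (min_width=7, slack=5)
Line 11: ['sweet'] (min_width=5, slack=7)
Line 12: ['photograph'] (min_width=10, slack=2)
Total lines: 12

Answer: 12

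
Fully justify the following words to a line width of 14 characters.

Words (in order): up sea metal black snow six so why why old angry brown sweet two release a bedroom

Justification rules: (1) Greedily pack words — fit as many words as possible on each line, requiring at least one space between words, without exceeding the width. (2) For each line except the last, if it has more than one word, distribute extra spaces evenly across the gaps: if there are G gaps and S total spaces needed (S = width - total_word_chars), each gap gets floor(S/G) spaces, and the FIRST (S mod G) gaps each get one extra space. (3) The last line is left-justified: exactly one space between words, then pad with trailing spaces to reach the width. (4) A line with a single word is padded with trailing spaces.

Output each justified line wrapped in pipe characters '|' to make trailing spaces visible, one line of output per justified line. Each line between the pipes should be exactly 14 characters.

Line 1: ['up', 'sea', 'metal'] (min_width=12, slack=2)
Line 2: ['black', 'snow', 'six'] (min_width=14, slack=0)
Line 3: ['so', 'why', 'why', 'old'] (min_width=14, slack=0)
Line 4: ['angry', 'brown'] (min_width=11, slack=3)
Line 5: ['sweet', 'two'] (min_width=9, slack=5)
Line 6: ['release', 'a'] (min_width=9, slack=5)
Line 7: ['bedroom'] (min_width=7, slack=7)

Answer: |up  sea  metal|
|black snow six|
|so why why old|
|angry    brown|
|sweet      two|
|release      a|
|bedroom       |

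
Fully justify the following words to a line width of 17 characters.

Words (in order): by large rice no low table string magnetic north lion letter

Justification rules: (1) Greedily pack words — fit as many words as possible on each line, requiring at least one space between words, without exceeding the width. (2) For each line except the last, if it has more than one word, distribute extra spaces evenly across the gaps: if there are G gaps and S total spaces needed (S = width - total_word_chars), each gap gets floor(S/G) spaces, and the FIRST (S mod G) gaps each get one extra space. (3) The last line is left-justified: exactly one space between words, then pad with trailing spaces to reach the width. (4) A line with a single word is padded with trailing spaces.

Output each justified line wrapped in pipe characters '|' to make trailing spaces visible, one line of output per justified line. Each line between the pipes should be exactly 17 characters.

Answer: |by  large rice no|
|low  table string|
|magnetic    north|
|lion letter      |

Derivation:
Line 1: ['by', 'large', 'rice', 'no'] (min_width=16, slack=1)
Line 2: ['low', 'table', 'string'] (min_width=16, slack=1)
Line 3: ['magnetic', 'north'] (min_width=14, slack=3)
Line 4: ['lion', 'letter'] (min_width=11, slack=6)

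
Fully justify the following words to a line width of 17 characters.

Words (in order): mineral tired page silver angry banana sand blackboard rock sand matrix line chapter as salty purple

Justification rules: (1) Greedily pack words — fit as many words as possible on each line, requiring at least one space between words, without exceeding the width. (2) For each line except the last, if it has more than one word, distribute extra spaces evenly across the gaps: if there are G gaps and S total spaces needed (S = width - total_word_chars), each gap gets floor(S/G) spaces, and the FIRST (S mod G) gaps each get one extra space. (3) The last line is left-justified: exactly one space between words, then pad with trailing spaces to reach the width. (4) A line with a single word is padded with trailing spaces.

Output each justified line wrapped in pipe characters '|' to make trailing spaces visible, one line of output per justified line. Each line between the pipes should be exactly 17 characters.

Line 1: ['mineral', 'tired'] (min_width=13, slack=4)
Line 2: ['page', 'silver', 'angry'] (min_width=17, slack=0)
Line 3: ['banana', 'sand'] (min_width=11, slack=6)
Line 4: ['blackboard', 'rock'] (min_width=15, slack=2)
Line 5: ['sand', 'matrix', 'line'] (min_width=16, slack=1)
Line 6: ['chapter', 'as', 'salty'] (min_width=16, slack=1)
Line 7: ['purple'] (min_width=6, slack=11)

Answer: |mineral     tired|
|page silver angry|
|banana       sand|
|blackboard   rock|
|sand  matrix line|
|chapter  as salty|
|purple           |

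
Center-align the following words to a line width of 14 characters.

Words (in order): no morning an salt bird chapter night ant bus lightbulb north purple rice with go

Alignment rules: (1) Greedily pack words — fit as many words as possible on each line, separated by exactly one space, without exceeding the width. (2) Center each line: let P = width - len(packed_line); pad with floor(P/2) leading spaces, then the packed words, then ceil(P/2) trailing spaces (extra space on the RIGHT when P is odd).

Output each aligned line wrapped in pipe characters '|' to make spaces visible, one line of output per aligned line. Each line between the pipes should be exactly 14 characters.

Line 1: ['no', 'morning', 'an'] (min_width=13, slack=1)
Line 2: ['salt', 'bird'] (min_width=9, slack=5)
Line 3: ['chapter', 'night'] (min_width=13, slack=1)
Line 4: ['ant', 'bus'] (min_width=7, slack=7)
Line 5: ['lightbulb'] (min_width=9, slack=5)
Line 6: ['north', 'purple'] (min_width=12, slack=2)
Line 7: ['rice', 'with', 'go'] (min_width=12, slack=2)

Answer: |no morning an |
|  salt bird   |
|chapter night |
|   ant bus    |
|  lightbulb   |
| north purple |
| rice with go |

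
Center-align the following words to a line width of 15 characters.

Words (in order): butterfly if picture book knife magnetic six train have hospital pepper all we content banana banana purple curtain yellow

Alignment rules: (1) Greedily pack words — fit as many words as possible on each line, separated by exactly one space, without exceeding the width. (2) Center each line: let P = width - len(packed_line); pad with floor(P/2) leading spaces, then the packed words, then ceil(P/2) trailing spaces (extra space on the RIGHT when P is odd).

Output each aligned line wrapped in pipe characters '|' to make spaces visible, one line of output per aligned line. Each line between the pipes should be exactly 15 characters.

Line 1: ['butterfly', 'if'] (min_width=12, slack=3)
Line 2: ['picture', 'book'] (min_width=12, slack=3)
Line 3: ['knife', 'magnetic'] (min_width=14, slack=1)
Line 4: ['six', 'train', 'have'] (min_width=14, slack=1)
Line 5: ['hospital', 'pepper'] (min_width=15, slack=0)
Line 6: ['all', 'we', 'content'] (min_width=14, slack=1)
Line 7: ['banana', 'banana'] (min_width=13, slack=2)
Line 8: ['purple', 'curtain'] (min_width=14, slack=1)
Line 9: ['yellow'] (min_width=6, slack=9)

Answer: | butterfly if  |
| picture book  |
|knife magnetic |
|six train have |
|hospital pepper|
|all we content |
| banana banana |
|purple curtain |
|    yellow     |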